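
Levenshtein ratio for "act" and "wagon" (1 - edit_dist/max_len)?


Word 1: "act" (length 3)
Word 2: "wagon" (length 5)
One optimal edit sequence:
  1. insert 'w'  (+1)
  2. keep 'a'
  3. insert 'g'  (+1)
  4. substitute 'c' -> 'o'  (+1)
  5. substitute 't' -> 'n'  (+1)
Edit distance = 4
Max length = max(3, 5) = 5
Similarity = 1 - 4/5
= 0.2000


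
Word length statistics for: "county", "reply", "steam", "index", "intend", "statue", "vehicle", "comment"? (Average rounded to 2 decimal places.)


Lengths: "county"=6, "reply"=5, "steam"=5, "index"=5, "intend"=6, "statue"=6, "vehicle"=7, "comment"=7
Sum = 47, Count = 8
Average = 47/8 = 5.88
= avg=5.88, min=5, max=7


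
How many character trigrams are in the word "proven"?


Word: "proven" (length 6)
Number of 3-grams = length - 3 + 1 = 6 - 3 + 1
= 4


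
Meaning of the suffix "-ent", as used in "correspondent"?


Suffix: -ent
Example: correspondent = correspond + -ent
Meaning = one who / that which


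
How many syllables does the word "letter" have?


Word: "letter"
Syllable breakdown: let-ter
Counting: 2 parts
= 2 syllables


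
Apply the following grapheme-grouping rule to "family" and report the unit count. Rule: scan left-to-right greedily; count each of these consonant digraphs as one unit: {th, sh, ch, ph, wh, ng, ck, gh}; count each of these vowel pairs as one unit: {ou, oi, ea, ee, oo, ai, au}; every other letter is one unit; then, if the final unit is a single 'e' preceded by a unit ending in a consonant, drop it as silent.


Word: "family" (6 letters)
Left-to-right scan:
  1. 'f' (letter)
  2. 'a' (letter)
  3. 'm' (letter)
  4. 'i' (letter)
  5. 'l' (letter)
  6. 'y' (letter)
Units from scan: 6
Sound units = 6 units


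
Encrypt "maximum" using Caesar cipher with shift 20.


Word: "maximum"
Shift: 20
Each letter → (letter + shift) mod 26:
  'm' (12) + 20 = 6 → 'g'
  'a' (0) + 20 = 20 → 'u'
  'x' (23) + 20 = 17 → 'r'
  'i' (8) + 20 = 2 → 'c'
  'm' (12) + 20 = 6 → 'g'
  'u' (20) + 20 = 14 → 'o'
  'm' (12) + 20 = 6 → 'g'
Result = "gurcgog"


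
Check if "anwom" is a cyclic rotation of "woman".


Word: "woman", Candidate: "anwom"
Method: check if candidate is substring of word+word
"womanwoman" contains "anwom"? Yes
Is rotation = Yes


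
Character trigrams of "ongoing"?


Word: "ongoing" (length 7)
Number of trigrams = 7 - 3 + 1 = 5
  Position 0: "ong"
  Position 1: "ngo"
  Position 2: "goi"
  Position 3: "oin"
  Position 4: "ing"
Trigrams = "ong", "ngo", "goi", "oin", "ing"


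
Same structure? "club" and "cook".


Pattern of "club": [0, 1, 2, 3]
Pattern of "cook": [0, 1, 1, 2]
Patterns do not match
Same pattern = No


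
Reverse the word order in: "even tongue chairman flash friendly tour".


Original: "even tongue chairman flash friendly tour"
Words (1..n): even | tongue | chairman | flash | friendly | tour
Reversed (n..1): tour | friendly | flash | chairman | tongue | even
Result = "tour friendly flash chairman tongue even"


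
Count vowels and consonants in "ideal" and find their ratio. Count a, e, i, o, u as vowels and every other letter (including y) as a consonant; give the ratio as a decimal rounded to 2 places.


Word: "ideal"
Vowels (a,e,i,o,u): 3
Consonants: 2
Ratio = 3/2
= 1.50


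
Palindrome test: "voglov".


Word: "voglov"
Reversed: "volgov"
Forward == Backward? voglov != volgov
Palindrome = No


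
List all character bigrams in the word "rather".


Word: "rather" (length 6)
Number of bigrams = 6 - 2 + 1 = 5
  Position 0: "ra"
  Position 1: "at"
  Position 2: "th"
  Position 3: "he"
  Position 4: "er"
Bigrams = "ra", "at", "th", "he", "er"


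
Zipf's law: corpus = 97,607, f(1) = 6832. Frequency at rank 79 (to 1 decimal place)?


Zipf's law: f(r) = f(1) / r
f(1) = 6832
f(79) = 6832 / 79
= 86.5 occurrences


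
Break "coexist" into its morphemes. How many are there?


Word: "coexist"
Morphemes: co- + exist
Each morpheme carries meaning
= 2 morphemes


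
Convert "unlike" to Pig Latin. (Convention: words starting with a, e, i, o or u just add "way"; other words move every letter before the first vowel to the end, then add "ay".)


Word: "unlike"
Starts with vowel → add 'way'
Pig Latin = "unlikeway"


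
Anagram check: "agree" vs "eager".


Word 1: "agree" → sorted: aeegr
Word 2: "eager" → sorted: aeegr
Same letters? aeegr == aeegr
Anagram = Yes


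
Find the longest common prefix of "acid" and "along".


Word 1: "acid"
Word 2: "along"
Comparing from start:
  Pos 0: 'a' == 'a'
  Pos 1: 'c' != 'l' (stop)
LCP = "a" (length 1)


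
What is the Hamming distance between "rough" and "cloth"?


Comparing character by character (same length = 5):
  Pos 0: 'r' vs 'c' !=
  Pos 1: 'o' vs 'l' !=
  Pos 2: 'u' vs 'o' !=
  Pos 3: 'g' vs 't' !=
  Pos 4: 'h' vs 'h' =
Hamming distance = 4


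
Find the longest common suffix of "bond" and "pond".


Word 1: "bond"
Word 2: "pond"
Comparing from end:
  Pos -1: 'd' == 'd'
  Pos -2: 'n' == 'n'
  Pos -3: 'o' == 'o'
  Pos -4: 'b' != 'p' (stop)
LCS = "ond" (length 3)


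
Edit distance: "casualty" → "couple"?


Word 1: "casualty" (length 8)
Word 2: "couple" (length 6)
One optimal edit sequence (insert/delete/substitute each cost 1):
  1. keep 'c'
  2. delete 'a'  (+1)
  3. substitute 's' -> 'o'  (+1)
  4. keep 'u'
  5. substitute 'a' -> 'p'  (+1)
  6. keep 'l'
  7. delete 't'  (+1)
  8. substitute 'y' -> 'e'  (+1)
Total edit operations: 5
Edit distance = 5


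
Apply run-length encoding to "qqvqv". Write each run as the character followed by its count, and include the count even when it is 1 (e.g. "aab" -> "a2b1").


String: "qqvqv"
Scanning for consecutive runs:
  'q' x 2
  'v' x 1
  'q' x 1
  'v' x 1
RLE = "q2v1q1v1"


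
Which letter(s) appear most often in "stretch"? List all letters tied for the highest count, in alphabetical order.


Word: "stretch"
Letter counts:
  'c': 1
  'e': 1
  'h': 1
  'r': 1
  's': 1
  't': 2
Maximum count = 2
Most frequent = 't' (2 times each)


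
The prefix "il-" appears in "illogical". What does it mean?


Prefix: il-
As in: illogical -> il- + logical
Meaning = not


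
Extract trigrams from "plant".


Word: "plant" (length 5)
Number of trigrams = 5 - 3 + 1 = 3
  Position 0: "pla"
  Position 1: "lan"
  Position 2: "ant"
Trigrams = "pla", "lan", "ant"


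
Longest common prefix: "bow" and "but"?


Word 1: "bow"
Word 2: "but"
Comparing from start:
  Pos 0: 'b' == 'b'
  Pos 1: 'o' != 'u' (stop)
LCP = "b" (length 1)


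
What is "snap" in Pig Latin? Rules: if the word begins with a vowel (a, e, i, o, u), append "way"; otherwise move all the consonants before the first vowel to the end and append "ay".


Word: "snap"
Starts with consonant(s) → move to end, add 'ay'
Consonant cluster: "sn"
Pig Latin = "apsnay"


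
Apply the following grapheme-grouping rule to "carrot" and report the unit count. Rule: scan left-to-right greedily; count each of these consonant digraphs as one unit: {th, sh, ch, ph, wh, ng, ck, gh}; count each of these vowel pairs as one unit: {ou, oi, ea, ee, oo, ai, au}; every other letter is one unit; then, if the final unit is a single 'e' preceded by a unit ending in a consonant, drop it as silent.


Word: "carrot" (6 letters)
Left-to-right scan:
  (1) 'c' (letter)
  (2) 'a' (letter)
  (3) 'r' (letter)
  (4) 'r' (letter)
  (5) 'o' (letter)
  (6) 't' (letter)
Units from scan: 6
Sound units = 6 units


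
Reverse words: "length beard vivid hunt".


Original: "length beard vivid hunt"
Words (1..n): length | beard | vivid | hunt
Reversed (n..1): hunt | vivid | beard | length
Result = "hunt vivid beard length"


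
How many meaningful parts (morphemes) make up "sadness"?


Word: "sadness"
Morphemes: sad / -ness
Each morpheme carries meaning
= 2 morphemes


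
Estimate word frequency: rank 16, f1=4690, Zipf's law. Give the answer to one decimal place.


Zipf's law: f(r) = f(1) / r
f(1) = 4690
f(16) = 4690 / 16
= 293.1 occurrences


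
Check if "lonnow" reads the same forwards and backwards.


Word: "lonnow"
Reversed: "wonnol"
Forward == Backward? lonnow != wonnol
Palindrome = No


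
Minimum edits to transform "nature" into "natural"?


Word 1: "nature" (length 6)
Word 2: "natural" (length 7)
One optimal edit sequence (insert/delete/substitute each cost 1):
  1. keep 'n'
  2. keep 'a'
  3. keep 't'
  4. keep 'u'
  5. keep 'r'
  6. insert 'a'  (+1)
  7. substitute 'e' -> 'l'  (+1)
Total edit operations: 2
Edit distance = 2


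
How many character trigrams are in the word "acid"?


Word: "acid" (length 4)
Number of 3-grams = length - 3 + 1 = 4 - 3 + 1
= 2


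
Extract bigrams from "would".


Word: "would" (length 5)
Number of bigrams = 5 - 2 + 1 = 4
  Position 0: "wo"
  Position 1: "ou"
  Position 2: "ul"
  Position 3: "ld"
Bigrams = "wo", "ou", "ul", "ld"


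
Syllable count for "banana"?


Word: "banana"
Syllable breakdown: ba / na / na
Counting: 3 parts
= 3 syllables


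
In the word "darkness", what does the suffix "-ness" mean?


Suffix: -ness
As in: darkness -> dark + -ness
Meaning = state of being


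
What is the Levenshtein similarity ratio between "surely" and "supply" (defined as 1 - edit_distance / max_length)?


Word 1: "surely" (length 6)
Word 2: "supply" (length 6)
One optimal edit sequence:
  1. keep 's'
  2. keep 'u'
  3. substitute 'r' -> 'p'  (+1)
  4. substitute 'e' -> 'p'  (+1)
  5. keep 'l'
  6. keep 'y'
Edit distance = 2
Max length = max(6, 6) = 6
Similarity = 1 - 2/6
= 0.6667


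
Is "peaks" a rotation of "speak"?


Word: "speak", Candidate: "peaks"
Method: check if candidate is substring of word+word
"speakspeak" contains "peaks"? Yes
Is rotation = Yes


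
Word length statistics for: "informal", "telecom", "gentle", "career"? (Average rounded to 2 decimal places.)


Lengths: "informal"=8, "telecom"=7, "gentle"=6, "career"=6
Sum = 27, Count = 4
Average = 27/4 = 6.75
= avg=6.75, min=6, max=8


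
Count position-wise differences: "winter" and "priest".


Comparing character by character (same length = 6):
  Pos 0: 'w' vs 'p' !=
  Pos 1: 'i' vs 'r' !=
  Pos 2: 'n' vs 'i' !=
  Pos 3: 't' vs 'e' !=
  Pos 4: 'e' vs 's' !=
  Pos 5: 'r' vs 't' !=
Hamming distance = 6


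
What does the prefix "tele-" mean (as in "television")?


Prefix: tele-
Example: television = tele- + vision
Meaning = distant


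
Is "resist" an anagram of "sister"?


Word 1: "sister" → sorted: eirsst
Word 2: "resist" → sorted: eirsst
Same letters? eirsst == eirsst
Anagram = Yes


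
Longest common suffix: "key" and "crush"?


Word 1: "key"
Word 2: "crush"
Comparing from end:
  Pos -1: 'y' != 'h' (stop)
LCS = "" (length 0)


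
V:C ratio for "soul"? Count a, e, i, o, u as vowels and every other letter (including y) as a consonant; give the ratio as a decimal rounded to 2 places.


Word: "soul"
Vowels (a,e,i,o,u): 2
Consonants: 2
Ratio = 2/2
= 1.00


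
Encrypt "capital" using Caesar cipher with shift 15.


Word: "capital"
Shift: 15
Each letter → (letter + shift) mod 26:
  'c' (2) + 15 = 17 → 'r'
  'a' (0) + 15 = 15 → 'p'
  'p' (15) + 15 = 4 → 'e'
  'i' (8) + 15 = 23 → 'x'
  't' (19) + 15 = 8 → 'i'
  'a' (0) + 15 = 15 → 'p'
  'l' (11) + 15 = 0 → 'a'
Result = "rpexipa"


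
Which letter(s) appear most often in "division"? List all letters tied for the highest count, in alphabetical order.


Word: "division"
Letter counts:
  'd': 1
  'i': 3
  'n': 1
  'o': 1
  's': 1
  'v': 1
Maximum count = 3
Most frequent = 'i' (3 times each)


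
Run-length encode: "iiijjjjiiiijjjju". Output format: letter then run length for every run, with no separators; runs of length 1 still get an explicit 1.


String: "iiijjjjiiiijjjju"
Scanning for consecutive runs:
  'i' x 3
  'j' x 4
  'i' x 4
  'j' x 4
  'u' x 1
RLE = "i3j4i4j4u1"


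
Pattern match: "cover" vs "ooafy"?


Pattern of "cover": [0, 1, 2, 3, 4]
Pattern of "ooafy": [0, 0, 1, 2, 3]
Patterns do not match
Same pattern = No


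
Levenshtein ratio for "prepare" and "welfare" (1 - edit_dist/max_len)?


Word 1: "prepare" (length 7)
Word 2: "welfare" (length 7)
One optimal edit sequence:
  1. substitute 'p' -> 'w'  (+1)
  2. substitute 'r' -> 'e'  (+1)
  3. substitute 'e' -> 'l'  (+1)
  4. substitute 'p' -> 'f'  (+1)
  5. keep 'a'
  6. keep 'r'
  7. keep 'e'
Edit distance = 4
Max length = max(7, 7) = 7
Similarity = 1 - 4/7
= 0.4286


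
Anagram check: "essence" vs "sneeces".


Word 1: "essence" → sorted: ceeenss
Word 2: "sneeces" → sorted: ceeenss
Same letters? ceeenss == ceeenss
Anagram = Yes


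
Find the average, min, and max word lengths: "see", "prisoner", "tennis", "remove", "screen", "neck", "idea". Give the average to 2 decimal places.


Lengths: "see"=3, "prisoner"=8, "tennis"=6, "remove"=6, "screen"=6, "neck"=4, "idea"=4
Sum = 37, Count = 7
Average = 37/7 = 5.29
= avg=5.29, min=3, max=8


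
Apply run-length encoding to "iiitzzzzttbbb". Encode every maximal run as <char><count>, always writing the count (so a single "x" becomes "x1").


String: "iiitzzzzttbbb"
Scanning for consecutive runs:
  'i' x 3
  't' x 1
  'z' x 4
  't' x 2
  'b' x 3
RLE = "i3t1z4t2b3"


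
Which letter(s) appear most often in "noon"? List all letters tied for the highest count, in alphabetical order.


Word: "noon"
Letter counts:
  'n': 2
  'o': 2
Maximum count = 2
Most frequent = 'n', 'o' (2 times each)


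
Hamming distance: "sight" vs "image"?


Comparing character by character (same length = 5):
  Pos 0: 's' vs 'i' !=
  Pos 1: 'i' vs 'm' !=
  Pos 2: 'g' vs 'a' !=
  Pos 3: 'h' vs 'g' !=
  Pos 4: 't' vs 'e' !=
Hamming distance = 5


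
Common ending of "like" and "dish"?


Word 1: "like"
Word 2: "dish"
Comparing from end:
  Pos -1: 'e' != 'h' (stop)
LCS = "" (length 0)


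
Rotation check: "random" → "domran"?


Word: "random", Candidate: "domran"
Method: check if candidate is substring of word+word
"randomrandom" contains "domran"? Yes
Is rotation = Yes


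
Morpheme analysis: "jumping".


Word: "jumping"
Morphemes: jump | -ing
Each morpheme carries meaning
= 2 morphemes


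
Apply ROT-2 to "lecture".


Word: "lecture"
Shift: 2
Each letter → (letter + shift) mod 26:
  'l' (11) + 2 = 13 → 'n'
  'e' (4) + 2 = 6 → 'g'
  'c' (2) + 2 = 4 → 'e'
  't' (19) + 2 = 21 → 'v'
  'u' (20) + 2 = 22 → 'w'
  'r' (17) + 2 = 19 → 't'
  'e' (4) + 2 = 6 → 'g'
Result = "ngevwtg"


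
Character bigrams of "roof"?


Word: "roof" (length 4)
Number of bigrams = 4 - 2 + 1 = 3
  Position 0: "ro"
  Position 1: "oo"
  Position 2: "of"
Bigrams = "ro", "oo", "of"


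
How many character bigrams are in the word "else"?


Word: "else" (length 4)
Number of 2-grams = length - 2 + 1 = 4 - 2 + 1
= 3


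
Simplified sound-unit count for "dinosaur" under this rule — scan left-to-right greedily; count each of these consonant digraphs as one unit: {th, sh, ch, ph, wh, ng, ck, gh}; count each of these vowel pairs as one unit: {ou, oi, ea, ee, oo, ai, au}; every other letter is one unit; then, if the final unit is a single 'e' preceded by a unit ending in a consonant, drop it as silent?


Word: "dinosaur" (8 letters)
Left-to-right scan:
  1. 'd' (letter)
  2. 'i' (letter)
  3. 'n' (letter)
  4. 'o' (letter)
  5. 's' (letter)
  6. 'au' (vowel-pair)
  7. 'r' (letter)
Units from scan: 7
Sound units = 7 units


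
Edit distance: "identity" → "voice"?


Word 1: "identity" (length 8)
Word 2: "voice" (length 5)
One optimal edit sequence (insert/delete/substitute each cost 1):
  1. delete 'i'  (+1)
  2. delete 'd'  (+1)
  3. delete 'e'  (+1)
  4. substitute 'n' -> 'v'  (+1)
  5. substitute 't' -> 'o'  (+1)
  6. keep 'i'
  7. substitute 't' -> 'c'  (+1)
  8. substitute 'y' -> 'e'  (+1)
Total edit operations: 7
Edit distance = 7


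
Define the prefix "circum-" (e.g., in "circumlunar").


Prefix: circum-
Example: circumlunar = circum- + lunar
Meaning = around


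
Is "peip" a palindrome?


Word: "peip"
Reversed: "piep"
Forward == Backward? peip != piep
Palindrome = No


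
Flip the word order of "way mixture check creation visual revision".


Original: "way mixture check creation visual revision"
Words (1..n): way | mixture | check | creation | visual | revision
Reversed (n..1): revision | visual | creation | check | mixture | way
Result = "revision visual creation check mixture way"


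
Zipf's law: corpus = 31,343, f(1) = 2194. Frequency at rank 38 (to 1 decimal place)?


Zipf's law: f(r) = f(1) / r
f(1) = 2194
f(38) = 2194 / 38
= 57.7 occurrences


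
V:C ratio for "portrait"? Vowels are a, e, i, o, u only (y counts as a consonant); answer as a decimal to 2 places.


Word: "portrait"
Vowels (a,e,i,o,u): 3
Consonants: 5
Ratio = 3/5
= 0.60


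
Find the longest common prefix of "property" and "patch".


Word 1: "property"
Word 2: "patch"
Comparing from start:
  Pos 0: 'p' == 'p'
  Pos 1: 'r' != 'a' (stop)
LCP = "p" (length 1)


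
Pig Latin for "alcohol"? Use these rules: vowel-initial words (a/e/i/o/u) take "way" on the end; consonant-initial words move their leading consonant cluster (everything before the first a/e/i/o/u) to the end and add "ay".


Word: "alcohol"
Starts with vowel → add 'way'
Pig Latin = "alcoholway"


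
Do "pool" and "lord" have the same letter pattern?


Pattern of "pool": [0, 1, 1, 2]
Pattern of "lord": [0, 1, 2, 3]
Patterns do not match
Same pattern = No


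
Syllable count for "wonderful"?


Word: "wonderful"
Syllable breakdown: won / der / ful
Counting: 3 parts
= 3 syllables


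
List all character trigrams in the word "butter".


Word: "butter" (length 6)
Number of trigrams = 6 - 3 + 1 = 4
  Position 0: "but"
  Position 1: "utt"
  Position 2: "tte"
  Position 3: "ter"
Trigrams = "but", "utt", "tte", "ter"


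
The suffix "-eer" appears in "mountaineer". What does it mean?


Suffix: -eer
Example: mountaineer = mountain + -eer
Meaning = one who is concerned with


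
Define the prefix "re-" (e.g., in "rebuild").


Prefix: re-
Example: rebuild (re- + build)
Meaning = again


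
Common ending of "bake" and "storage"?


Word 1: "bake"
Word 2: "storage"
Comparing from end:
  Pos -1: 'e' == 'e'
  Pos -2: 'k' != 'g' (stop)
LCS = "e" (length 1)


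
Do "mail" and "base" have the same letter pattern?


Pattern of "mail": [0, 1, 2, 3]
Pattern of "base": [0, 1, 2, 3]
Patterns match
Same pattern = Yes


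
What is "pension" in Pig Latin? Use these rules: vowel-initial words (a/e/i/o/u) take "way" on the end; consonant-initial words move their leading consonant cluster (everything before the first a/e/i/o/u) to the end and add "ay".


Word: "pension"
Starts with consonant(s) → move to end, add 'ay'
Consonant cluster: "p"
Pig Latin = "ensionpay"


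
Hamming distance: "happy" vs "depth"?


Comparing character by character (same length = 5):
  Pos 0: 'h' vs 'd' !=
  Pos 1: 'a' vs 'e' !=
  Pos 2: 'p' vs 'p' =
  Pos 3: 'p' vs 't' !=
  Pos 4: 'y' vs 'h' !=
Hamming distance = 4


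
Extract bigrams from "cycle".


Word: "cycle" (length 5)
Number of bigrams = 5 - 2 + 1 = 4
  Position 0: "cy"
  Position 1: "yc"
  Position 2: "cl"
  Position 3: "le"
Bigrams = "cy", "yc", "cl", "le"


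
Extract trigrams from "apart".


Word: "apart" (length 5)
Number of trigrams = 5 - 3 + 1 = 3
  Position 0: "apa"
  Position 1: "par"
  Position 2: "art"
Trigrams = "apa", "par", "art"


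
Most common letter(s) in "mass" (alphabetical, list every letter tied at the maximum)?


Word: "mass"
Letter counts:
  'a': 1
  'm': 1
  's': 2
Maximum count = 2
Most frequent = 's' (2 times each)


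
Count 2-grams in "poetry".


Word: "poetry" (length 6)
Number of 2-grams = length - 2 + 1 = 6 - 2 + 1
= 5


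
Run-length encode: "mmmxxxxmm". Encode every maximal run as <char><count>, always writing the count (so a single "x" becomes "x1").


String: "mmmxxxxmm"
Scanning for consecutive runs:
  'm' x 3
  'x' x 4
  'm' x 2
RLE = "m3x4m2"


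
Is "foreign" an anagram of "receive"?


Word 1: "receive" → sorted: ceeeirv
Word 2: "foreign" → sorted: efginor
Same letters? ceeeirv != efginor
Anagram = No


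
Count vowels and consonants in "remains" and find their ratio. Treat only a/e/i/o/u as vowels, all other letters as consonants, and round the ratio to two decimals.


Word: "remains"
Vowels (a,e,i,o,u): 3
Consonants: 4
Ratio = 3/4
= 0.75


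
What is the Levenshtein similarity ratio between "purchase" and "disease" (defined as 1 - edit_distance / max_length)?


Word 1: "purchase" (length 8)
Word 2: "disease" (length 7)
One optimal edit sequence:
  1. delete 'p'  (+1)
  2. substitute 'u' -> 'd'  (+1)
  3. substitute 'r' -> 'i'  (+1)
  4. substitute 'c' -> 's'  (+1)
  5. substitute 'h' -> 'e'  (+1)
  6. keep 'a'
  7. keep 's'
  8. keep 'e'
Edit distance = 5
Max length = max(8, 7) = 8
Similarity = 1 - 5/8
= 0.3750


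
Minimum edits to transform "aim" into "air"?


Word 1: "aim" (length 3)
Word 2: "air" (length 3)
One optimal edit sequence (insert/delete/substitute each cost 1):
  1. keep 'a'
  2. keep 'i'
  3. substitute 'm' -> 'r'  (+1)
Total edit operations: 1
Edit distance = 1


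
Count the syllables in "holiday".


Word: "holiday"
Syllable breakdown: hol-i-day
Counting: 3 parts
= 3 syllables


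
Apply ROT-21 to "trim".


Word: "trim"
Shift: 21
Each letter → (letter + shift) mod 26:
  't' (19) + 21 = 14 → 'o'
  'r' (17) + 21 = 12 → 'm'
  'i' (8) + 21 = 3 → 'd'
  'm' (12) + 21 = 7 → 'h'
Result = "omdh"


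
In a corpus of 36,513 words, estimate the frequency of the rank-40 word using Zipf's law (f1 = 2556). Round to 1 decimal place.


Zipf's law: f(r) = f(1) / r
f(1) = 2556
f(40) = 2556 / 40
= 63.9 occurrences


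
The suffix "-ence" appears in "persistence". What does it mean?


Suffix: -ence
Example: persistence (persist + -ence)
Meaning = state of


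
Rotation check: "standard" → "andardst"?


Word: "standard", Candidate: "andardst"
Method: check if candidate is substring of word+word
"standardstandard" contains "andardst"? Yes
Is rotation = Yes


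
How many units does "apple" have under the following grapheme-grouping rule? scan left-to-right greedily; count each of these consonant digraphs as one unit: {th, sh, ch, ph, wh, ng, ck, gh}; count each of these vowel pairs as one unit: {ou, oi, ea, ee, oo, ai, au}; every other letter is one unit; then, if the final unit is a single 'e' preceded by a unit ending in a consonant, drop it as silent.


Word: "apple" (5 letters)
Left-to-right scan:
  1. 'a' (letter)
  2. 'p' (letter)
  3. 'p' (letter)
  4. 'l' (letter)
  5. 'e' (letter)
Units from scan: 5
Final unit is 'e' after a consonant -> drop as silent (-1)
Sound units = 4 units


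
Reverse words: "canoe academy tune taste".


Original: "canoe academy tune taste"
Words (1..n): canoe | academy | tune | taste
Reversed (n..1): taste | tune | academy | canoe
Result = "taste tune academy canoe"


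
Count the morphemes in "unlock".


Word: "unlock"
Morphemes: un- | lock
Each morpheme carries meaning
= 2 morphemes


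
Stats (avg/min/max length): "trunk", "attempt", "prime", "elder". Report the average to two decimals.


Lengths: "trunk"=5, "attempt"=7, "prime"=5, "elder"=5
Sum = 22, Count = 4
Average = 22/4 = 5.50
= avg=5.50, min=5, max=7


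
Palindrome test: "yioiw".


Word: "yioiw"
Reversed: "wioiy"
Forward == Backward? yioiw != wioiy
Palindrome = No


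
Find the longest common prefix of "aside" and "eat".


Word 1: "aside"
Word 2: "eat"
Comparing from start:
  Pos 0: 'a' != 'e' (stop)
LCP = "" (length 0)


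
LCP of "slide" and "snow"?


Word 1: "slide"
Word 2: "snow"
Comparing from start:
  Pos 0: 's' == 's'
  Pos 1: 'l' != 'n' (stop)
LCP = "s" (length 1)


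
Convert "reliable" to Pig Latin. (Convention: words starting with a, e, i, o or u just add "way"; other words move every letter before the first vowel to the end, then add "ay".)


Word: "reliable"
Starts with consonant(s) → move to end, add 'ay'
Consonant cluster: "r"
Pig Latin = "eliableray"


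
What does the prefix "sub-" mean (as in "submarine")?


Prefix: sub-
Example: submarine (sub- + marine)
Meaning = under / below


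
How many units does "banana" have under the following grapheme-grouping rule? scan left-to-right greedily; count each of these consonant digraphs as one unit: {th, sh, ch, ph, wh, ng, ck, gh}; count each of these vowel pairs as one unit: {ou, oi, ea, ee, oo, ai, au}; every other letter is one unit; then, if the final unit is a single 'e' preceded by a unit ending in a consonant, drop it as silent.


Word: "banana" (6 letters)
Left-to-right scan:
  (1) 'b' (letter)
  (2) 'a' (letter)
  (3) 'n' (letter)
  (4) 'a' (letter)
  (5) 'n' (letter)
  (6) 'a' (letter)
Units from scan: 6
Sound units = 6 units


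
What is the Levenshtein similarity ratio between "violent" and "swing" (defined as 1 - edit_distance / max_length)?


Word 1: "violent" (length 7)
Word 2: "swing" (length 5)
One optimal edit sequence:
  1. delete 'v'  (+1)
  2. delete 'i'  (+1)
  3. substitute 'o' -> 's'  (+1)
  4. substitute 'l' -> 'w'  (+1)
  5. substitute 'e' -> 'i'  (+1)
  6. keep 'n'
  7. substitute 't' -> 'g'  (+1)
Edit distance = 6
Max length = max(7, 5) = 7
Similarity = 1 - 6/7
= 0.1429


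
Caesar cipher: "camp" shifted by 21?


Word: "camp"
Shift: 21
Each letter → (letter + shift) mod 26:
  'c' (2) + 21 = 23 → 'x'
  'a' (0) + 21 = 21 → 'v'
  'm' (12) + 21 = 7 → 'h'
  'p' (15) + 21 = 10 → 'k'
Result = "xvhk"


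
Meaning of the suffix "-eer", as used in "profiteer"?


Suffix: -eer
Example: profiteer = profit + -eer
Meaning = one who is concerned with


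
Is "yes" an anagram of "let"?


Word 1: "let" → sorted: elt
Word 2: "yes" → sorted: esy
Same letters? elt != esy
Anagram = No


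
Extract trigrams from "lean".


Word: "lean" (length 4)
Number of trigrams = 4 - 3 + 1 = 2
  Position 0: "lea"
  Position 1: "ean"
Trigrams = "lea", "ean"


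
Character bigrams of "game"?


Word: "game" (length 4)
Number of bigrams = 4 - 2 + 1 = 3
  Position 0: "ga"
  Position 1: "am"
  Position 2: "me"
Bigrams = "ga", "am", "me"


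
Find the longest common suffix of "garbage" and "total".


Word 1: "garbage"
Word 2: "total"
Comparing from end:
  Pos -1: 'e' != 'l' (stop)
LCS = "" (length 0)


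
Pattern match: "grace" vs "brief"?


Pattern of "grace": [0, 1, 2, 3, 4]
Pattern of "brief": [0, 1, 2, 3, 4]
Patterns match
Same pattern = Yes


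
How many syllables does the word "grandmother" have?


Word: "grandmother"
Syllable breakdown: grand · moth · er
Counting: 3 parts
= 3 syllables


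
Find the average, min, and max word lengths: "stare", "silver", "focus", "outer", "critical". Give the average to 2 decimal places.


Lengths: "stare"=5, "silver"=6, "focus"=5, "outer"=5, "critical"=8
Sum = 29, Count = 5
Average = 29/5 = 5.80
= avg=5.80, min=5, max=8


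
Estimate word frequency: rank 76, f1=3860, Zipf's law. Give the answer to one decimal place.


Zipf's law: f(r) = f(1) / r
f(1) = 3860
f(76) = 3860 / 76
= 50.8 occurrences


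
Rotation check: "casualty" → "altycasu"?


Word: "casualty", Candidate: "altycasu"
Method: check if candidate is substring of word+word
"casualtycasualty" contains "altycasu"? Yes
Is rotation = Yes


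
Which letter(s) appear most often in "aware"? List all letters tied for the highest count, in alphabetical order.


Word: "aware"
Letter counts:
  'a': 2
  'e': 1
  'r': 1
  'w': 1
Maximum count = 2
Most frequent = 'a' (2 times each)


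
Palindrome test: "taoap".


Word: "taoap"
Reversed: "paoat"
Forward == Backward? taoap != paoat
Palindrome = No


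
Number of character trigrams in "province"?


Word: "province" (length 8)
Number of 3-grams = length - 3 + 1 = 8 - 3 + 1
= 6


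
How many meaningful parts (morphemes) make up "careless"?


Word: "careless"
Morphemes: care + -less
Each morpheme carries meaning
= 2 morphemes


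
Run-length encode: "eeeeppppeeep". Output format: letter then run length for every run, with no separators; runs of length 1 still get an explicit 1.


String: "eeeeppppeeep"
Scanning for consecutive runs:
  'e' x 4
  'p' x 4
  'e' x 3
  'p' x 1
RLE = "e4p4e3p1"


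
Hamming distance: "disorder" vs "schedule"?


Comparing character by character (same length = 8):
  Pos 0: 'd' vs 's' !=
  Pos 1: 'i' vs 'c' !=
  Pos 2: 's' vs 'h' !=
  Pos 3: 'o' vs 'e' !=
  Pos 4: 'r' vs 'd' !=
  Pos 5: 'd' vs 'u' !=
  Pos 6: 'e' vs 'l' !=
  Pos 7: 'r' vs 'e' !=
Hamming distance = 8


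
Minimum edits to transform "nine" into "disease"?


Word 1: "nine" (length 4)
Word 2: "disease" (length 7)
One optimal edit sequence (insert/delete/substitute each cost 1):
  1. substitute 'n' -> 'd'  (+1)
  2. keep 'i'
  3. insert 's'  (+1)
  4. insert 'e'  (+1)
  5. insert 'a'  (+1)
  6. substitute 'n' -> 's'  (+1)
  7. keep 'e'
Total edit operations: 5
Edit distance = 5


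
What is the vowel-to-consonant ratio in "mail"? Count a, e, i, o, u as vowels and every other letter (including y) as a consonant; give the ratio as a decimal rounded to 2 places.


Word: "mail"
Vowels (a,e,i,o,u): 2
Consonants: 2
Ratio = 2/2
= 1.00


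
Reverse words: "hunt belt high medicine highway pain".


Original: "hunt belt high medicine highway pain"
Words (1..n): hunt | belt | high | medicine | highway | pain
Reversed (n..1): pain | highway | medicine | high | belt | hunt
Result = "pain highway medicine high belt hunt"


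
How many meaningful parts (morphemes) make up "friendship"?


Word: "friendship"
Morphemes: friend | -ship
Each morpheme carries meaning
= 2 morphemes


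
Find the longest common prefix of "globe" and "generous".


Word 1: "globe"
Word 2: "generous"
Comparing from start:
  Pos 0: 'g' == 'g'
  Pos 1: 'l' != 'e' (stop)
LCP = "g" (length 1)


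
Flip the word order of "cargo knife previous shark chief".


Original: "cargo knife previous shark chief"
Words (1..n): cargo | knife | previous | shark | chief
Reversed (n..1): chief | shark | previous | knife | cargo
Result = "chief shark previous knife cargo"


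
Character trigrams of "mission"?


Word: "mission" (length 7)
Number of trigrams = 7 - 3 + 1 = 5
  Position 0: "mis"
  Position 1: "iss"
  Position 2: "ssi"
  Position 3: "sio"
  Position 4: "ion"
Trigrams = "mis", "iss", "ssi", "sio", "ion"


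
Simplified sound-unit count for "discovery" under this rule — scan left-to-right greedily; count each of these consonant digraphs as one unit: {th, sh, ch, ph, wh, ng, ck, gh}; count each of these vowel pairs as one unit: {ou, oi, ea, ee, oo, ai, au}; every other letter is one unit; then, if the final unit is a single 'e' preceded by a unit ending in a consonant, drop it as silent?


Word: "discovery" (9 letters)
Left-to-right scan:
  1. 'd' (letter)
  2. 'i' (letter)
  3. 's' (letter)
  4. 'c' (letter)
  5. 'o' (letter)
  6. 'v' (letter)
  7. 'e' (letter)
  8. 'r' (letter)
  9. 'y' (letter)
Units from scan: 9
Sound units = 9 units


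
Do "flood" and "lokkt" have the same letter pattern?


Pattern of "flood": [0, 1, 2, 2, 3]
Pattern of "lokkt": [0, 1, 2, 2, 3]
Patterns match
Same pattern = Yes


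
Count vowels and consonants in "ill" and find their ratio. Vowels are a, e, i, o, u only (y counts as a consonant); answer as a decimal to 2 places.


Word: "ill"
Vowels (a,e,i,o,u): 1
Consonants: 2
Ratio = 1/2
= 0.50


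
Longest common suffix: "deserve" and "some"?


Word 1: "deserve"
Word 2: "some"
Comparing from end:
  Pos -1: 'e' == 'e'
  Pos -2: 'v' != 'm' (stop)
LCS = "e" (length 1)


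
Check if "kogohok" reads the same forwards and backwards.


Word: "kogohok"
Reversed: "kohogok"
Forward == Backward? kogohok != kohogok
Palindrome = No


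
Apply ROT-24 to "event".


Word: "event"
Shift: 24
Each letter → (letter + shift) mod 26:
  'e' (4) + 24 = 2 → 'c'
  'v' (21) + 24 = 19 → 't'
  'e' (4) + 24 = 2 → 'c'
  'n' (13) + 24 = 11 → 'l'
  't' (19) + 24 = 17 → 'r'
Result = "ctclr"


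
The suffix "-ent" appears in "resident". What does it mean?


Suffix: -ent
Example: resident = reside + -ent, with a spelling change
Meaning = one who / that which


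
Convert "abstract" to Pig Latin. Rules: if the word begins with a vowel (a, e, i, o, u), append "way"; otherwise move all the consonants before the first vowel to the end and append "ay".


Word: "abstract"
Starts with vowel → add 'way'
Pig Latin = "abstractway"


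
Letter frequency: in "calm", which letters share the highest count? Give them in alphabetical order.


Word: "calm"
Letter counts:
  'a': 1
  'c': 1
  'l': 1
  'm': 1
Maximum count = 1
Most frequent = 'a', 'c', 'l', 'm' (1 time each)


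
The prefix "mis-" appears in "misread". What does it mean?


Prefix: mis-
Example: misread (mis- + read)
Meaning = wrongly


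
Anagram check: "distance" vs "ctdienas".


Word 1: "distance" → sorted: acdeinst
Word 2: "ctdienas" → sorted: acdeinst
Same letters? acdeinst == acdeinst
Anagram = Yes


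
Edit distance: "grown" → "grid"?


Word 1: "grown" (length 5)
Word 2: "grid" (length 4)
One optimal edit sequence (insert/delete/substitute each cost 1):
  1. keep 'g'
  2. keep 'r'
  3. delete 'o'  (+1)
  4. substitute 'w' -> 'i'  (+1)
  5. substitute 'n' -> 'd'  (+1)
Total edit operations: 3
Edit distance = 3


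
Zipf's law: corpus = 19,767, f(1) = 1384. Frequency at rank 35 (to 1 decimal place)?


Zipf's law: f(r) = f(1) / r
f(1) = 1384
f(35) = 1384 / 35
= 39.5 occurrences


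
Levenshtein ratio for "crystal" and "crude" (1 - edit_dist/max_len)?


Word 1: "crystal" (length 7)
Word 2: "crude" (length 5)
One optimal edit sequence:
  1. keep 'c'
  2. keep 'r'
  3. delete 'y'  (+1)
  4. delete 's'  (+1)
  5. substitute 't' -> 'u'  (+1)
  6. substitute 'a' -> 'd'  (+1)
  7. substitute 'l' -> 'e'  (+1)
Edit distance = 5
Max length = max(7, 5) = 7
Similarity = 1 - 5/7
= 0.2857


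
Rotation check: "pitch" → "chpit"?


Word: "pitch", Candidate: "chpit"
Method: check if candidate is substring of word+word
"pitchpitch" contains "chpit"? Yes
Is rotation = Yes


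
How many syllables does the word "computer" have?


Word: "computer"
Syllable breakdown: com / pu / ter
Counting: 3 parts
= 3 syllables


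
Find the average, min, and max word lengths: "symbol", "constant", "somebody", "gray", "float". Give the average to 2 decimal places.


Lengths: "symbol"=6, "constant"=8, "somebody"=8, "gray"=4, "float"=5
Sum = 31, Count = 5
Average = 31/5 = 6.20
= avg=6.20, min=4, max=8


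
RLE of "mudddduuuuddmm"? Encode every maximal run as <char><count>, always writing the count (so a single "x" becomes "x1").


String: "mudddduuuuddmm"
Scanning for consecutive runs:
  'm' x 1
  'u' x 1
  'd' x 4
  'u' x 4
  'd' x 2
  'm' x 2
RLE = "m1u1d4u4d2m2"


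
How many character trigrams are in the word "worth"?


Word: "worth" (length 5)
Number of 3-grams = length - 3 + 1 = 5 - 3 + 1
= 3


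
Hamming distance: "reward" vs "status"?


Comparing character by character (same length = 6):
  Pos 0: 'r' vs 's' !=
  Pos 1: 'e' vs 't' !=
  Pos 2: 'w' vs 'a' !=
  Pos 3: 'a' vs 't' !=
  Pos 4: 'r' vs 'u' !=
  Pos 5: 'd' vs 's' !=
Hamming distance = 6


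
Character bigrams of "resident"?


Word: "resident" (length 8)
Number of bigrams = 8 - 2 + 1 = 7
  Position 0: "re"
  Position 1: "es"
  Position 2: "si"
  Position 3: "id"
  Position 4: "de"
  Position 5: "en"
  Position 6: "nt"
Bigrams = "re", "es", "si", "id", "de", "en", "nt"


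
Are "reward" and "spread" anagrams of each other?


Word 1: "reward" → sorted: aderrw
Word 2: "spread" → sorted: adeprs
Same letters? aderrw != adeprs
Anagram = No


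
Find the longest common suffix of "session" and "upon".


Word 1: "session"
Word 2: "upon"
Comparing from end:
  Pos -1: 'n' == 'n'
  Pos -2: 'o' == 'o'
  Pos -3: 'i' != 'p' (stop)
LCS = "on" (length 2)


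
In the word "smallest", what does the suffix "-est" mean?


Suffix: -est
Example: smallest (small + -est)
Meaning = most


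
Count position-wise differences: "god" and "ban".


Comparing character by character (same length = 3):
  Pos 0: 'g' vs 'b' !=
  Pos 1: 'o' vs 'a' !=
  Pos 2: 'd' vs 'n' !=
Hamming distance = 3


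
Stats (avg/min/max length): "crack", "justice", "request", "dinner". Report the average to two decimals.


Lengths: "crack"=5, "justice"=7, "request"=7, "dinner"=6
Sum = 25, Count = 4
Average = 25/4 = 6.25
= avg=6.25, min=5, max=7


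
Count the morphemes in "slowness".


Word: "slowness"
Morphemes: slow | -ness
Each morpheme carries meaning
= 2 morphemes


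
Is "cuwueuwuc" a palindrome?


Word: "cuwueuwuc"
Reversed: "cuwueuwuc"
Forward == Backward? cuwueuwuc == cuwueuwuc
Palindrome = Yes


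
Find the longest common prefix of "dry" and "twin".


Word 1: "dry"
Word 2: "twin"
Comparing from start:
  Pos 0: 'd' != 't' (stop)
LCP = "" (length 0)


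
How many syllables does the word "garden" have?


Word: "garden"
Syllable breakdown: gar-den
Counting: 2 parts
= 2 syllables


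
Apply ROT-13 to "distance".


Word: "distance"
Shift: 13
Each letter → (letter + shift) mod 26:
  'd' (3) + 13 = 16 → 'q'
  'i' (8) + 13 = 21 → 'v'
  's' (18) + 13 = 5 → 'f'
  't' (19) + 13 = 6 → 'g'
  'a' (0) + 13 = 13 → 'n'
  'n' (13) + 13 = 0 → 'a'
  'c' (2) + 13 = 15 → 'p'
  'e' (4) + 13 = 17 → 'r'
Result = "qvfgnapr"


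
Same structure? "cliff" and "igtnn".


Pattern of "cliff": [0, 1, 2, 3, 3]
Pattern of "igtnn": [0, 1, 2, 3, 3]
Patterns match
Same pattern = Yes


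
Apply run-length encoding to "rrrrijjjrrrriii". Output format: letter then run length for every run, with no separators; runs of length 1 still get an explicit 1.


String: "rrrrijjjrrrriii"
Scanning for consecutive runs:
  'r' x 4
  'i' x 1
  'j' x 3
  'r' x 4
  'i' x 3
RLE = "r4i1j3r4i3"


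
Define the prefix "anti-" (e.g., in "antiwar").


Prefix: anti-
Example: antiwar = anti- + war
Meaning = against


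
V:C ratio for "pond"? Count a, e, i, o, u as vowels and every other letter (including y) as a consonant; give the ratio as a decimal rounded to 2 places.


Word: "pond"
Vowels (a,e,i,o,u): 1
Consonants: 3
Ratio = 1/3
= 0.33


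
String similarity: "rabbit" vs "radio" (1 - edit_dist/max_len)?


Word 1: "rabbit" (length 6)
Word 2: "radio" (length 5)
One optimal edit sequence:
  1. keep 'r'
  2. keep 'a'
  3. delete 'b'  (+1)
  4. substitute 'b' -> 'd'  (+1)
  5. keep 'i'
  6. substitute 't' -> 'o'  (+1)
Edit distance = 3
Max length = max(6, 5) = 6
Similarity = 1 - 3/6
= 0.5000


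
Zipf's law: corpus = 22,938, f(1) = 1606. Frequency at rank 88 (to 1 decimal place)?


Zipf's law: f(r) = f(1) / r
f(1) = 1606
f(88) = 1606 / 88
= 18.3 occurrences


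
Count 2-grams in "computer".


Word: "computer" (length 8)
Number of 2-grams = length - 2 + 1 = 8 - 2 + 1
= 7


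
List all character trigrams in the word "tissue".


Word: "tissue" (length 6)
Number of trigrams = 6 - 3 + 1 = 4
  Position 0: "tis"
  Position 1: "iss"
  Position 2: "ssu"
  Position 3: "sue"
Trigrams = "tis", "iss", "ssu", "sue"


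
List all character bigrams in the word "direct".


Word: "direct" (length 6)
Number of bigrams = 6 - 2 + 1 = 5
  Position 0: "di"
  Position 1: "ir"
  Position 2: "re"
  Position 3: "ec"
  Position 4: "ct"
Bigrams = "di", "ir", "re", "ec", "ct"


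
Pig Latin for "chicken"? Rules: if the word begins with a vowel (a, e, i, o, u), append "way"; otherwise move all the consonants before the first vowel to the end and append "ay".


Word: "chicken"
Starts with consonant(s) → move to end, add 'ay'
Consonant cluster: "ch"
Pig Latin = "ickenchay"
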